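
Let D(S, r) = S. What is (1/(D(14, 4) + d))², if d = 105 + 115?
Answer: 1/54756 ≈ 1.8263e-5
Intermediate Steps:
d = 220
(1/(D(14, 4) + d))² = (1/(14 + 220))² = (1/234)² = 1/54756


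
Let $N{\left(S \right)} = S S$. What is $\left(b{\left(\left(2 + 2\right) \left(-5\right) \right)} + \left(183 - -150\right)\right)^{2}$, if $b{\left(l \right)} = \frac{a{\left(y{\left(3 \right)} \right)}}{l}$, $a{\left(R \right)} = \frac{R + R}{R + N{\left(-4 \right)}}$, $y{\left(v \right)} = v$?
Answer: $\frac{4002713289}{36100} \approx 1.1088 \cdot 10^{5}$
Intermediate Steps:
$N{\left(S \right)} = S^{2}$
$a{\left(R \right)} = \frac{2 R}{16 + R}$ ($a{\left(R \right)} = \frac{R + R}{R + \left(-4\right)^{2}} = \frac{2 R}{R + 16} = \frac{2 R}{16 + R}$)
$b{\left(l \right)} = \frac{6}{19 l}$ ($b{\left(l \right)} = \frac{2 \cdot 3 \frac{1}{16 + 3}}{l} = \frac{2 \cdot 3 \cdot \frac{1}{19}}{l} = \frac{6}{19 l}$)
$\left(b{\left(\left(2 + 2\right) \left(-5\right) \right)} + \left(183 - -150\right)\right)^{2} = \left(\frac{6}{19 \left(2 + 2\right) \left(-5\right)} + \left(183 - -150\right)\right)^{2} = \left(\frac{6}{19 \cdot 4 \left(-5\right)} + \left(183 + 150\right)\right)^{2} = \left(\frac{6}{19 \left(-20\right)} + 333\right)^{2} = \left(\frac{6}{19} \left(- \frac{1}{20}\right) + 333\right)^{2} = \left(- \frac{3}{190} + 333\right)^{2} = \left(\frac{63267}{190}\right)^{2} = \frac{4002713289}{36100}$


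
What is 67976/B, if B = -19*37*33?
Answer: -67976/23199 ≈ -2.9301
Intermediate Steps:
B = -23199 (B = -703*33 = -23199)
67976/B = 67976/(-23199) = 67976*(-1/23199) = -67976/23199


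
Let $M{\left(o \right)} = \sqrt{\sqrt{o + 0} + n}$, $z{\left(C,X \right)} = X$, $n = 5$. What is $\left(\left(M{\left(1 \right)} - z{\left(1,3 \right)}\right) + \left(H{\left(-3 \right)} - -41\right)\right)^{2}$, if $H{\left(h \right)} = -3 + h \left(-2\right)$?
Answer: $\left(41 + \sqrt{6}\right)^{2} \approx 1887.9$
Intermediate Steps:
$H{\left(h \right)} = -3 - 2 h$
$M{\left(o \right)} = \sqrt{5 + \sqrt{o}}$ ($M{\left(o \right)} = \sqrt{\sqrt{o + 0} + 5} = \sqrt{\sqrt{o} + 5} = \sqrt{5 + \sqrt{o}}$)
$\left(\left(M{\left(1 \right)} - z{\left(1,3 \right)}\right) + \left(H{\left(-3 \right)} - -41\right)\right)^{2} = \left(\left(\sqrt{5 + \sqrt{1}} - 3\right) - -44\right)^{2} = \left(\left(\sqrt{5 + 1} - 3\right) + \left(\left(-3 + 6\right) + 41\right)\right)^{2} = \left(\left(\sqrt{6} - 3\right) + \left(3 + 41\right)\right)^{2} = \left(\left(-3 + \sqrt{6}\right) + 44\right)^{2} = \left(41 + \sqrt{6}\right)^{2}$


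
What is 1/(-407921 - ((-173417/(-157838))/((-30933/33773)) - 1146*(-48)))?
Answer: -4882402854/2260200013987025 ≈ -2.1602e-6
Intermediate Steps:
1/(-407921 - ((-173417/(-157838))/((-30933/33773)) - 1146*(-48))) = 1/(-407921 - ((-173417*(-1/157838))/((-30933*1/33773)) + 55008)) = 1/(-407921 - (173417/(157838*(-30933/33773)) + 55008)) = 1/(-407921 - ((173417/157838)*(-33773/30933) + 55008)) = 1/(-407921 - (-5856812341/4882402854 + 55008)) = 1/(-407921 - 1*268565359380491/4882402854) = 1/(-407921 - 268565359380491/4882402854) = 1/(-2260200013987025/4882402854) = -4882402854/2260200013987025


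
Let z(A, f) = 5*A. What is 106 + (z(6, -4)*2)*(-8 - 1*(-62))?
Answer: 3346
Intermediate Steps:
106 + (z(6, -4)*2)*(-8 - 1*(-62)) = 106 + ((5*6)*2)*(-8 - 1*(-62)) = 106 + (30*2)*(-8 + 62) = 106 + 60*54 = 106 + 3240 = 3346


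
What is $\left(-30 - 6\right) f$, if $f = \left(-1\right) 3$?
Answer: $108$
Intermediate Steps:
$f = -3$
$\left(-30 - 6\right) f = \left(-30 - 6\right) \left(-3\right) = \left(-36\right) \left(-3\right) = 108$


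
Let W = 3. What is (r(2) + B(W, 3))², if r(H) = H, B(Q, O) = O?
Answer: 25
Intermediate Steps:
(r(2) + B(W, 3))² = (2 + 3)² = 5² = 25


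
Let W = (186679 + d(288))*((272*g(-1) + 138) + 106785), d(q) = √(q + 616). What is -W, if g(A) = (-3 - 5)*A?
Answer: -20366492221 - 218198*√226 ≈ -2.0370e+10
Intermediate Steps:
g(A) = -8*A
d(q) = √(616 + q)
W = 20366492221 + 218198*√226 (W = (186679 + √(616 + 288))*((272*(-8*(-1)) + 138) + 106785) = (186679 + √904)*((272*8 + 138) + 106785) = (186679 + 2*√226)*((2176 + 138) + 106785) = (186679 + 2*√226)*(2314 + 106785) = (186679 + 2*√226)*109099 = 20366492221 + 218198*√226 ≈ 2.0370e+10)
-W = -(20366492221 + 218198*√226) = -20366492221 - 218198*√226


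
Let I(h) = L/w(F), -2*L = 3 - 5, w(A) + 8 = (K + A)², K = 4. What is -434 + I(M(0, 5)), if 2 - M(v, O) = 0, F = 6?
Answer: -39927/92 ≈ -433.99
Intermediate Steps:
M(v, O) = 2 (M(v, O) = 2 - 1*0 = 2 + 0 = 2)
w(A) = -8 + (4 + A)²
L = 1 (L = -(3 - 5)/2 = -½*(-2) = 1)
I(h) = 1/92 (I(h) = 1/(-8 + (4 + 6)²) = 1/(-8 + 10²) = 1/(-8 + 100) = 1/92)
-434 + I(M(0, 5)) = -434 + 1/92 = -39927/92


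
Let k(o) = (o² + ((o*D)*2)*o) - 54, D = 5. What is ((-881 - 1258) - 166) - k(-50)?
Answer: -29751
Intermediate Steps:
k(o) = -54 + 11*o² (k(o) = (o² + ((o*5)*2)*o) - 54 = (o² + ((5*o)*2)*o) - 54 = (o² + (10*o)*o) - 54 = (o² + 10*o²) - 54 = 11*o² - 54 = -54 + 11*o²)
((-881 - 1258) - 166) - k(-50) = ((-881 - 1258) - 166) - (-54 + 11*(-50)²) = (-2139 - 166) - (-54 + 11*2500) = -2305 - (-54 + 27500) = -2305 - 1*27446 = -2305 - 27446 = -29751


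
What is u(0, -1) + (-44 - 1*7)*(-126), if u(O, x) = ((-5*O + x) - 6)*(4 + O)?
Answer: 6398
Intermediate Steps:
u(O, x) = (4 + O)*(-6 + x - 5*O) (u(O, x) = ((x - 5*O) - 6)*(4 + O) = (-6 + x - 5*O)*(4 + O) = (4 + O)*(-6 + x - 5*O))
u(0, -1) + (-44 - 1*7)*(-126) = (-24 - 26*0 - 5*0² + 4*(-1) + 0*(-1)) + (-44 - 1*7)*(-126) = (-24 + 0 - 5*0 - 4 + 0) + (-44 - 7)*(-126) = (-24 + 0 + 0 - 4 + 0) - 51*(-126) = -28 + 6426 = 6398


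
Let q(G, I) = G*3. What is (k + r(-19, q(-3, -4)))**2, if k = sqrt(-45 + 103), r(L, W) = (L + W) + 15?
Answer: (13 - sqrt(58))**2 ≈ 28.990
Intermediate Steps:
q(G, I) = 3*G
r(L, W) = 15 + L + W
k = sqrt(58) ≈ 7.6158
(k + r(-19, q(-3, -4)))**2 = (sqrt(58) + (15 - 19 + 3*(-3)))**2 = (sqrt(58) + (15 - 19 - 9))**2 = (sqrt(58) - 13)**2 = (-13 + sqrt(58))**2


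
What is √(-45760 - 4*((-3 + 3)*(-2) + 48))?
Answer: 8*I*√718 ≈ 214.36*I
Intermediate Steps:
√(-45760 - 4*((-3 + 3)*(-2) + 48)) = √(-45760 - 4*(0*(-2) + 48)) = √(-45760 - 4*(0 + 48)) = √(-45760 - 4*48) = √(-45760 - 192) = √(-45952) = 8*I*√718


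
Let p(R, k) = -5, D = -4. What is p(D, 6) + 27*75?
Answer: 2020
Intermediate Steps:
p(D, 6) + 27*75 = -5 + 27*75 = -5 + 2025 = 2020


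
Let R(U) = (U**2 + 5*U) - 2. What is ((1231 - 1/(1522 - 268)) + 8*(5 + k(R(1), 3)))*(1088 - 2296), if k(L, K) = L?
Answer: -986912444/627 ≈ -1.5740e+6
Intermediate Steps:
R(U) = -2 + U**2 + 5*U
((1231 - 1/(1522 - 268)) + 8*(5 + k(R(1), 3)))*(1088 - 2296) = ((1231 - 1/(1522 - 268)) + 8*(5 + (-2 + 1**2 + 5*1)))*(1088 - 2296) = ((1231 - 1/1254) + 8*(5 + (-2 + 1 + 5)))*(-1208) = ((1231 - 1*1/1254) + 8*(5 + 4))*(-1208) = ((1231 - 1/1254) + 8*9)*(-1208) = (1543673/1254 + 72)*(-1208) = (1633961/1254)*(-1208) = -986912444/627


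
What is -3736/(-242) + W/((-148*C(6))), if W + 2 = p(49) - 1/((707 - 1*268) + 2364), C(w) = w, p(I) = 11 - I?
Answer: 4663138193/301176744 ≈ 15.483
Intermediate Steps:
W = -112121/2803 (W = -2 + ((11 - 1*49) - 1/((707 - 1*268) + 2364)) = -2 + ((11 - 49) - 1/((707 - 268) + 2364)) = -2 + (-38 - 1/(439 + 2364)) = -2 + (-38 - 1/2803) = -2 - 106515/2803 = -112121/2803 ≈ -40.000)
-3736/(-242) + W/((-148*C(6))) = -3736/(-242) - 112121/(2803*((-148*6))) = -3736*(-1/242) - 112121/2803/(-888) = 1868/121 - 112121/2803*(-1/888) = 1868/121 + 112121/2489064 = 4663138193/301176744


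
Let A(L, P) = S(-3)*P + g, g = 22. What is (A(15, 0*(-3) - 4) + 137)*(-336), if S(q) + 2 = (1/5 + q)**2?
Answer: -1139376/25 ≈ -45575.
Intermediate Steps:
S(q) = -2 + (1/5 + q)**2
A(L, P) = 22 + 146*P/25 (A(L, P) = (-2 + (1 + 5*(-3))**2/25)*P + 22 = (-2 + (1 - 15)**2/25)*P + 22 = (-2 + (1/25)*(-14)**2)*P + 22 = (-2 + (1/25)*196)*P + 22 = (-2 + 196/25)*P + 22 = 146*P/25 + 22 = 22 + 146*P/25)
(A(15, 0*(-3) - 4) + 137)*(-336) = ((22 + 146*(0*(-3) - 4)/25) + 137)*(-336) = ((22 + 146*(0 - 4)/25) + 137)*(-336) = ((22 + (146/25)*(-4)) + 137)*(-336) = ((22 - 584/25) + 137)*(-336) = (-34/25 + 137)*(-336) = (3391/25)*(-336) = -1139376/25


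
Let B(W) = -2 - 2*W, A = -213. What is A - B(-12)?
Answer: -235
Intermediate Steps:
A - B(-12) = -213 - (-2 - 2*(-12)) = -213 - (-2 + 24) = -213 - 1*22 = -213 - 22 = -235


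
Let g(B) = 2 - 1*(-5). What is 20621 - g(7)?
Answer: 20614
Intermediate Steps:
g(B) = 7 (g(B) = 2 + 5 = 7)
20621 - g(7) = 20621 - 1*7 = 20621 - 7 = 20614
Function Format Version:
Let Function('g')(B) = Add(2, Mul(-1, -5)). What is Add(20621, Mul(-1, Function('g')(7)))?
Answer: 20614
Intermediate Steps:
Function('g')(B) = 7 (Function('g')(B) = Add(2, 5) = 7)
Add(20621, Mul(-1, Function('g')(7))) = Add(20621, Mul(-1, 7)) = Add(20621, -7) = 20614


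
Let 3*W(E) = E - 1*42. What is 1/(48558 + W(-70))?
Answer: 3/145562 ≈ 2.0610e-5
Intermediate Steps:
W(E) = -14 + E/3 (W(E) = (E - 1*42)/3 = (E - 42)/3 = (-42 + E)/3 = -14 + E/3)
1/(48558 + W(-70)) = 1/(48558 + (-14 + (⅓)*(-70))) = 1/(48558 + (-14 - 70/3)) = 1/(48558 - 112/3) = 1/(145562/3) = 3/145562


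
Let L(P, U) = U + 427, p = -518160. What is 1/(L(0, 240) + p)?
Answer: -1/517493 ≈ -1.9324e-6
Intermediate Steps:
L(P, U) = 427 + U
1/(L(0, 240) + p) = 1/((427 + 240) - 518160) = 1/(667 - 518160) = 1/(-517493) = -1/517493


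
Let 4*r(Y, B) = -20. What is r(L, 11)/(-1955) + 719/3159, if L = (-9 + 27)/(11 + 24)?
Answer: 284288/1235169 ≈ 0.23016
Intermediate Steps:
L = 18/35 ≈ 0.51429
r(Y, B) = -5 (r(Y, B) = (¼)*(-20) = -5)
r(L, 11)/(-1955) + 719/3159 = -5/(-1955) + 719/3159 = -5*(-1/1955) + 719*(1/3159) = 1/391 + 719/3159 = 284288/1235169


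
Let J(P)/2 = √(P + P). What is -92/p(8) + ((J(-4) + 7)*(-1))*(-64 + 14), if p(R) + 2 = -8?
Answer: 1796/5 + 200*I*√2 ≈ 359.2 + 282.84*I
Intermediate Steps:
p(R) = -10 (p(R) = -2 - 8 = -10)
J(P) = 2*√2*√P (J(P) = 2*√(P + P) = 2*√(2*P) = 2*(√2*√P) = 2*√2*√P)
-92/p(8) + ((J(-4) + 7)*(-1))*(-64 + 14) = -92/(-10) + ((2*√2*√(-4) + 7)*(-1))*(-64 + 14) = -92*(-⅒) + ((2*√2*(2*I) + 7)*(-1))*(-50) = 46/5 + ((4*I*√2 + 7)*(-1))*(-50) = 46/5 + ((7 + 4*I*√2)*(-1))*(-50) = 46/5 + (-7 - 4*I*√2)*(-50) = 46/5 + (350 + 200*I*√2) = 1796/5 + 200*I*√2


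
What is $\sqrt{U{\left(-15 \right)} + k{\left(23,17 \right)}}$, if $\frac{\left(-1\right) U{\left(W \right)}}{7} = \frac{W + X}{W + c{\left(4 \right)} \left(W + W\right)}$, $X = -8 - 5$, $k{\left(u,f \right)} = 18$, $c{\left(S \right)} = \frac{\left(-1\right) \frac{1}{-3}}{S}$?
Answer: $\frac{\sqrt{170}}{5} \approx 2.6077$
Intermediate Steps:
$c{\left(S \right)} = \frac{1}{3 S}$ ($c{\left(S \right)} = \frac{\left(-1\right) \left(- \frac{1}{3}\right)}{S} = \frac{1}{3 S}$)
$X = -13$
$U{\left(W \right)} = - \frac{6 \left(-13 + W\right)}{W}$ ($U{\left(W \right)} = - 7 \frac{W - 13}{W + \frac{1}{3 \cdot 4} \left(W + W\right)} = - 7 \frac{-13 + W}{W + \frac{1}{3} \cdot \frac{1}{4} \cdot 2 W} = - 7 \frac{-13 + W}{W + \frac{2 W}{12}} = - 7 \frac{-13 + W}{W + \frac{W}{6}} = - 7 \frac{-13 + W}{\frac{7}{6} W} = - 7 \left(-13 + W\right) \frac{6}{7 W} = - 7 \frac{6 \left(-13 + W\right)}{7 W} = - \frac{6 \left(-13 + W\right)}{W}$)
$\sqrt{U{\left(-15 \right)} + k{\left(23,17 \right)}} = \sqrt{\left(-6 + \frac{78}{-15}\right) + 18} = \sqrt{\left(-6 + 78 \left(- \frac{1}{15}\right)\right) + 18} = \sqrt{\left(-6 - \frac{26}{5}\right) + 18} = \sqrt{- \frac{56}{5} + 18} = \sqrt{\frac{34}{5}} = \frac{\sqrt{170}}{5}$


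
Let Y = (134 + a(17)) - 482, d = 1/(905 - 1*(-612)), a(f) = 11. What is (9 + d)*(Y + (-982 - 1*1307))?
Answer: -35855404/1517 ≈ -23636.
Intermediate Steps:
d = 1/1517 (d = 1/(905 + 612) = 1/1517 ≈ 0.00065920)
Y = -337 (Y = (134 + 11) - 482 = 145 - 482 = -337)
(9 + d)*(Y + (-982 - 1*1307)) = (9 + 1/1517)*(-337 + (-982 - 1*1307)) = 13654*(-337 + (-982 - 1307))/1517 = 13654*(-337 - 2289)/1517 = (13654/1517)*(-2626) = -35855404/1517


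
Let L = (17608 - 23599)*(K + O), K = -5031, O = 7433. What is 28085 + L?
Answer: -14362297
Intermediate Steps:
L = -14390382 (L = (17608 - 23599)*(-5031 + 7433) = -5991*2402 = -14390382)
28085 + L = 28085 - 14390382 = -14362297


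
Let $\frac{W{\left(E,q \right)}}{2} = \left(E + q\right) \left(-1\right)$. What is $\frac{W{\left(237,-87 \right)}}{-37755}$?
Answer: $\frac{20}{2517} \approx 0.007946$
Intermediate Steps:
$W{\left(E,q \right)} = - 2 E - 2 q$ ($W{\left(E,q \right)} = 2 \left(E + q\right) \left(-1\right) = 2 \left(- E - q\right) = - 2 E - 2 q$)
$\frac{W{\left(237,-87 \right)}}{-37755} = \frac{\left(-2\right) 237 - -174}{-37755} = \left(-474 + 174\right) \left(- \frac{1}{37755}\right) = \left(-300\right) \left(- \frac{1}{37755}\right) = \frac{20}{2517}$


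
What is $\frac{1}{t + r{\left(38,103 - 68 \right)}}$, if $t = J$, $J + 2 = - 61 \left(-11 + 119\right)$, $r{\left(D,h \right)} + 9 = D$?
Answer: $- \frac{1}{6561} \approx -0.00015242$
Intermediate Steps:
$r{\left(D,h \right)} = -9 + D$
$J = -6590$ ($J = -2 - 61 \left(-11 + 119\right) = -2 - 6588 = -6590$)
$t = -6590$
$\frac{1}{t + r{\left(38,103 - 68 \right)}} = \frac{1}{-6590 + \left(-9 + 38\right)} = \frac{1}{-6590 + 29} = \frac{1}{-6561} = - \frac{1}{6561}$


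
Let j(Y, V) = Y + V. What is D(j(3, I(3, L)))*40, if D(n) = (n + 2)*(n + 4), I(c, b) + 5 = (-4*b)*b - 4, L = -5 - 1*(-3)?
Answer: 14400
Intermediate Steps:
L = -2 (L = -5 + 3 = -2)
I(c, b) = -9 - 4*b**2 (I(c, b) = -5 + ((-4*b)*b - 4) = -5 + (-4*b**2 - 4) = -5 + (-4 - 4*b**2) = -9 - 4*b**2)
j(Y, V) = V + Y
D(n) = (2 + n)*(4 + n)
D(j(3, I(3, L)))*40 = (8 + ((-9 - 4*(-2)**2) + 3)**2 + 6*((-9 - 4*(-2)**2) + 3))*40 = (8 + ((-9 - 4*4) + 3)**2 + 6*((-9 - 4*4) + 3))*40 = (8 + ((-9 - 16) + 3)**2 + 6*((-9 - 16) + 3))*40 = (8 + (-25 + 3)**2 + 6*(-25 + 3))*40 = (8 + (-22)**2 + 6*(-22))*40 = (8 + 484 - 132)*40 = 360*40 = 14400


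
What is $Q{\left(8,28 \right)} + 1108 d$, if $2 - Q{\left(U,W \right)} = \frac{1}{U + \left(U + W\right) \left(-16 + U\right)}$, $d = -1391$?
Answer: $- \frac{431543279}{280} \approx -1.5412 \cdot 10^{6}$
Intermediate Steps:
$Q{\left(U,W \right)} = 2 - \frac{1}{U + \left(-16 + U\right) \left(U + W\right)}$ ($Q{\left(U,W \right)} = 2 - \frac{1}{U + \left(U + W\right) \left(-16 + U\right)} = 2 - \frac{1}{U + \left(-16 + U\right) \left(U + W\right)}$)
$Q{\left(8,28 \right)} + 1108 d = \frac{-1 - 896 - 240 + 2 \cdot 8^{2} + 2 \cdot 8 \cdot 28}{8^{2} - 448 - 120 + 8 \cdot 28} + 1108 \left(-1391\right) = \frac{-1 - 896 - 240 + 2 \cdot 64 + 448}{64 - 448 - 120 + 224} - 1541228 = \frac{-1 - 896 - 240 + 128 + 448}{-280} - 1541228 = \left(- \frac{1}{280}\right) \left(-561\right) - 1541228 = \frac{561}{280} - 1541228 = - \frac{431543279}{280}$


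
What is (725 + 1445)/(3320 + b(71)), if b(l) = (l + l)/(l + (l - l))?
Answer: 1085/1661 ≈ 0.65322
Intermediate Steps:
b(l) = 2 (b(l) = (2*l)/(l + 0) = (2*l)/l = 2)
(725 + 1445)/(3320 + b(71)) = (725 + 1445)/(3320 + 2) = 2170/3322 = 2170*(1/3322) = 1085/1661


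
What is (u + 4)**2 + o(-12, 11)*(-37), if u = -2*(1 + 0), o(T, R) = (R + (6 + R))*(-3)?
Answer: 3112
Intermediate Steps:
o(T, R) = -18 - 6*R (o(T, R) = (6 + 2*R)*(-3) = -18 - 6*R)
u = -2 (u = -2*1 = -2)
(u + 4)**2 + o(-12, 11)*(-37) = (-2 + 4)**2 + (-18 - 6*11)*(-37) = 2**2 + (-18 - 66)*(-37) = 4 - 84*(-37) = 4 + 3108 = 3112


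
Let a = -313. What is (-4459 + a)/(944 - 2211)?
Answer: 4772/1267 ≈ 3.7664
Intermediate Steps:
(-4459 + a)/(944 - 2211) = (-4459 - 313)/(944 - 2211) = -4772/(-1267) = -4772*(-1/1267) = 4772/1267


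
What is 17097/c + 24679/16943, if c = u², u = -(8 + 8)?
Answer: 295992295/4337408 ≈ 68.242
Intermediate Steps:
u = -16 (u = -1*16 = -16)
c = 256 (c = (-16)² = 256)
17097/c + 24679/16943 = 17097/256 + 24679/16943 = 295992295/4337408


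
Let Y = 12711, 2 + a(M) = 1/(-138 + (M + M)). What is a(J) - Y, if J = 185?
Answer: -2949415/232 ≈ -12713.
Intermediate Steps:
a(M) = -2 + 1/(-138 + 2*M) (a(M) = -2 + 1/(-138 + (M + M)) = -2 + 1/(-138 + 2*M))
a(J) - Y = (277 - 4*185)/(2*(-69 + 185)) - 1*12711 = (1/2)*(277 - 740)/116 - 12711 = (1/2)*(1/116)*(-463) - 12711 = -463/232 - 12711 = -2949415/232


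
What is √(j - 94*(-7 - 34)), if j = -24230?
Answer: 6*I*√566 ≈ 142.74*I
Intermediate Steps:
√(j - 94*(-7 - 34)) = √(-24230 - 94*(-7 - 34)) = √(-24230 - 94*(-41)) = √(-24230 + 3854) = √(-20376) = 6*I*√566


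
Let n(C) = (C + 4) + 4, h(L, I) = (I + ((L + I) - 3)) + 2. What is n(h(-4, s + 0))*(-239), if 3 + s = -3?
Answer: 2151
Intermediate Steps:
s = -6 (s = -3 - 3 = -6)
h(L, I) = -1 + L + 2*I (h(L, I) = (I + ((I + L) - 3)) + 2 = (I + (-3 + I + L)) + 2 = (-3 + L + 2*I) + 2 = -1 + L + 2*I)
n(C) = 8 + C (n(C) = (4 + C) + 4 = 8 + C)
n(h(-4, s + 0))*(-239) = (8 + (-1 - 4 + 2*(-6 + 0)))*(-239) = (8 + (-1 - 4 + 2*(-6)))*(-239) = (8 + (-1 - 4 - 12))*(-239) = (8 - 17)*(-239) = -9*(-239) = 2151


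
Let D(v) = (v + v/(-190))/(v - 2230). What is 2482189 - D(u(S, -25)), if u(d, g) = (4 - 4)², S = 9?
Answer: 2482189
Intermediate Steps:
u(d, g) = 0 (u(d, g) = 0² = 0)
D(v) = 189*v/(190*(-2230 + v)) (D(v) = (v + v*(-1/190))/(-2230 + v) = (v - v/190)/(-2230 + v) = (189*v/190)/(-2230 + v) = 189*v/(190*(-2230 + v)))
2482189 - D(u(S, -25)) = 2482189 - 189*0/(190*(-2230 + 0)) = 2482189 - 189*0/(190*(-2230)) = 2482189 - 189*0*(-1)/(190*2230) = 2482189 - 1*0 = 2482189 + 0 = 2482189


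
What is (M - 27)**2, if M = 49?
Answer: 484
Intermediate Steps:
(M - 27)**2 = (49 - 27)**2 = 22**2 = 484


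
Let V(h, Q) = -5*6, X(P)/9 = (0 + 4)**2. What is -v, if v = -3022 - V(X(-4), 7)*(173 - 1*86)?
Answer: 412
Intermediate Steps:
X(P) = 144 (X(P) = 9*(0 + 4)**2 = 9*4**2 = 9*16 = 144)
V(h, Q) = -30
v = -412 (v = -3022 - (-30)*(173 - 1*86) = -3022 - (-30)*(173 - 86) = -3022 - (-30)*87 = -3022 - 1*(-2610) = -3022 + 2610 = -412)
-v = -1*(-412) = 412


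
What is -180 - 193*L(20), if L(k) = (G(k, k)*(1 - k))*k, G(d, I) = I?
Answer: 1466620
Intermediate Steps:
L(k) = k**2*(1 - k) (L(k) = (k*(1 - k))*k = k**2*(1 - k))
-180 - 193*L(20) = -180 - 193*20**2*(1 - 1*20) = -180 - 77200*(1 - 20) = -180 - 77200*(-19) = -180 - 193*(-7600) = -180 + 1466800 = 1466620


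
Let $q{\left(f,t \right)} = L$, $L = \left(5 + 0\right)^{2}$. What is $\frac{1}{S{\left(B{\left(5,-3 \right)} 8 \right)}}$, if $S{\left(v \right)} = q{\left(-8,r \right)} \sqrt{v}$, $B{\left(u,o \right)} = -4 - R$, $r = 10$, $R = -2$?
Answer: $- \frac{i}{100} \approx - 0.01 i$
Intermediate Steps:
$B{\left(u,o \right)} = -2$ ($B{\left(u,o \right)} = -4 - -2 = -4 + 2 = -2$)
$L = 25$ ($L = 5^{2} = 25$)
$q{\left(f,t \right)} = 25$
$S{\left(v \right)} = 25 \sqrt{v}$
$\frac{1}{S{\left(B{\left(5,-3 \right)} 8 \right)}} = \frac{1}{25 \sqrt{\left(-2\right) 8}} = \frac{1}{25 \sqrt{-16}} = \frac{1}{25 \cdot 4 i} = \frac{1}{100 i} = - \frac{i}{100}$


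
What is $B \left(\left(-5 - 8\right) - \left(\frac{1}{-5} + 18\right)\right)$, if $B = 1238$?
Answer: $- \frac{190652}{5} \approx -38130.0$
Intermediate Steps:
$B \left(\left(-5 - 8\right) - \left(\frac{1}{-5} + 18\right)\right) = 1238 \left(\left(-5 - 8\right) - \left(\frac{1}{-5} + 18\right)\right) = 1238 \left(-13 - \left(- \frac{1}{5} + 18\right)\right) = 1238 \left(-13 - \frac{89}{5}\right) = 1238 \left(- \frac{154}{5}\right) = - \frac{190652}{5}$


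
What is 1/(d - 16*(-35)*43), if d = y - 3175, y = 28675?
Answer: 1/49580 ≈ 2.0169e-5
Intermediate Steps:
d = 25500 (d = 28675 - 3175 = 25500)
1/(d - 16*(-35)*43) = 1/(25500 - 16*(-35)*43) = 1/(25500 + 560*43) = 1/(25500 + 24080) = 1/49580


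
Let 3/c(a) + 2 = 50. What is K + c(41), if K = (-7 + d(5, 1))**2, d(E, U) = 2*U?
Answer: 401/16 ≈ 25.063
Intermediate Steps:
c(a) = 1/16 (c(a) = 3/(-2 + 50) = 3/48 = 3*(1/48) = 1/16)
K = 25 (K = (-7 + 2*1)**2 = (-7 + 2)**2 = (-5)**2 = 25)
K + c(41) = 25 + 1/16 = 401/16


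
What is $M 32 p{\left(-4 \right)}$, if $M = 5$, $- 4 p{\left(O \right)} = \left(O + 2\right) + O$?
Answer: $240$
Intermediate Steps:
$p{\left(O \right)} = - \frac{1}{2} - \frac{O}{2}$ ($p{\left(O \right)} = - \frac{\left(O + 2\right) + O}{4} = - \frac{\left(2 + O\right) + O}{4} = - \frac{2 + 2 O}{4} = - \frac{1}{2} - \frac{O}{2}$)
$M 32 p{\left(-4 \right)} = 5 \cdot 32 \left(- \frac{1}{2} - -2\right) = 160 \left(- \frac{1}{2} + 2\right) = 160 \cdot \frac{3}{2} = 240$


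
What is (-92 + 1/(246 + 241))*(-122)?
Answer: 5465966/487 ≈ 11224.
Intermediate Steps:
(-92 + 1/(246 + 241))*(-122) = (-92 + 1/487)*(-122) = -44803/487*(-122) = 5465966/487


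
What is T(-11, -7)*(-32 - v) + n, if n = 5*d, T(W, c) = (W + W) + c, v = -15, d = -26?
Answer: 363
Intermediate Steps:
T(W, c) = c + 2*W (T(W, c) = 2*W + c = c + 2*W)
n = -130 (n = 5*(-26) = -130)
T(-11, -7)*(-32 - v) + n = (-7 + 2*(-11))*(-32 - 1*(-15)) - 130 = (-7 - 22)*(-32 + 15) - 130 = -29*(-17) - 130 = 493 - 130 = 363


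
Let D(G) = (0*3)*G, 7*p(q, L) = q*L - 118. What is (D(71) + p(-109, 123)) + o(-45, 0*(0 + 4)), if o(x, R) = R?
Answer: -13525/7 ≈ -1932.1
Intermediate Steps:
p(q, L) = -118/7 + L*q/7 (p(q, L) = (q*L - 118)/7 = (L*q - 118)/7 = (-118 + L*q)/7 = -118/7 + L*q/7)
D(G) = 0 (D(G) = 0*G = 0)
(D(71) + p(-109, 123)) + o(-45, 0*(0 + 4)) = (0 + (-118/7 + (⅐)*123*(-109))) + 0*(0 + 4) = (0 + (-118/7 - 13407/7)) + 0*4 = (0 - 13525/7) + 0 = -13525/7 + 0 = -13525/7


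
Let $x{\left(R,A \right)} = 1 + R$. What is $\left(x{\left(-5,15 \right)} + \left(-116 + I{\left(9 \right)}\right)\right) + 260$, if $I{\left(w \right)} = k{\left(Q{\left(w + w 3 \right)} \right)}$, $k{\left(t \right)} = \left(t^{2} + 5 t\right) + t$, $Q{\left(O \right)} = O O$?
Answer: $1687532$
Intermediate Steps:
$Q{\left(O \right)} = O^{2}$
$k{\left(t \right)} = t^{2} + 6 t$
$I{\left(w \right)} = 16 w^{2} \left(6 + 16 w^{2}\right)$ ($I{\left(w \right)} = \left(w + w 3\right)^{2} \left(6 + \left(w + w 3\right)^{2}\right) = \left(w + 3 w\right)^{2} \left(6 + \left(w + 3 w\right)^{2}\right) = \left(4 w\right)^{2} \left(6 + \left(4 w\right)^{2}\right) = 16 w^{2} \left(6 + 16 w^{2}\right)$)
$\left(x{\left(-5,15 \right)} + \left(-116 + I{\left(9 \right)}\right)\right) + 260 = \left(\left(1 - 5\right) - \left(116 - 9^{2} \left(96 + 256 \cdot 9^{2}\right)\right)\right) + 260 = \left(-4 - \left(116 - 81 \left(96 + 256 \cdot 81\right)\right)\right) + 260 = \left(-4 - \left(116 - 81 \left(96 + 20736\right)\right)\right) + 260 = \left(-4 + \left(-116 + 81 \cdot 20832\right)\right) + 260 = \left(-4 + \left(-116 + 1687392\right)\right) + 260 = \left(-4 + 1687276\right) + 260 = 1687272 + 260 = 1687532$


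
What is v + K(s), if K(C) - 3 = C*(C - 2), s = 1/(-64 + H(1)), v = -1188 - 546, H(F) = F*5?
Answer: -6025492/3481 ≈ -1731.0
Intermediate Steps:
H(F) = 5*F
v = -1734
s = -1/59 (s = 1/(-64 + 5*1) = 1/(-64 + 5) = 1/(-59) = -1/59 ≈ -0.016949)
K(C) = 3 + C*(-2 + C) (K(C) = 3 + C*(C - 2) = 3 + C*(-2 + C))
v + K(s) = -1734 + (3 + (-1/59)² - 2*(-1/59)) = -1734 + (3 + 1/3481 + 2/59) = -1734 + 10562/3481 = -6025492/3481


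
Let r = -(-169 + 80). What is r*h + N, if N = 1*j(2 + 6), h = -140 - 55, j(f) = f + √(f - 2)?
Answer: -17347 + √6 ≈ -17345.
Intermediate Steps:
j(f) = f + √(-2 + f)
r = 89 (r = -1*(-89) = 89)
h = -195
N = 8 + √6 (N = 1*((2 + 6) + √(-2 + (2 + 6))) = 1*(8 + √(-2 + 8)) = 1*(8 + √6) = 8 + √6 ≈ 10.449)
r*h + N = 89*(-195) + (8 + √6) = -17355 + (8 + √6) = -17347 + √6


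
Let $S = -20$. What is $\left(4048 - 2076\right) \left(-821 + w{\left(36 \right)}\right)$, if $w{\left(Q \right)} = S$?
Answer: $-1658452$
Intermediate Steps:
$w{\left(Q \right)} = -20$
$\left(4048 - 2076\right) \left(-821 + w{\left(36 \right)}\right) = \left(4048 - 2076\right) \left(-821 - 20\right) = 1972 \left(-841\right) = -1658452$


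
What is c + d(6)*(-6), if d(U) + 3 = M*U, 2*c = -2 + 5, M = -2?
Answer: 183/2 ≈ 91.500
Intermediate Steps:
c = 3/2 (c = (-2 + 5)/2 = (1/2)*3 = 3/2 ≈ 1.5000)
d(U) = -3 - 2*U
c + d(6)*(-6) = 3/2 + (-3 - 2*6)*(-6) = 3/2 + (-3 - 12)*(-6) = 3/2 - 15*(-6) = 3/2 + 90 = 183/2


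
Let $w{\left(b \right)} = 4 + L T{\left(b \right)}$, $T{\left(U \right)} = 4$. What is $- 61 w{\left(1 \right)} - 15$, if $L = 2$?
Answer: $-747$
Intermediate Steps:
$w{\left(b \right)} = 12$ ($w{\left(b \right)} = 4 + 2 \cdot 4 = 4 + 8 = 12$)
$- 61 w{\left(1 \right)} - 15 = \left(-61\right) 12 - 15 = -732 - 15 = -747$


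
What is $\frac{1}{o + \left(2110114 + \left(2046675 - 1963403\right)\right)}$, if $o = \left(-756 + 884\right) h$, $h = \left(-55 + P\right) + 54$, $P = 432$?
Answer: $\frac{1}{2248554} \approx 4.4473 \cdot 10^{-7}$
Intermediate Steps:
$h = 431$ ($h = \left(-55 + 432\right) + 54 = 377 + 54 = 431$)
$o = 55168$ ($o = \left(-756 + 884\right) 431 = 128 \cdot 431 = 55168$)
$\frac{1}{o + \left(2110114 + \left(2046675 - 1963403\right)\right)} = \frac{1}{55168 + \left(2110114 + \left(2046675 - 1963403\right)\right)} = \frac{1}{55168 + \left(2110114 + 83272\right)} = \frac{1}{55168 + 2193386} = \frac{1}{2248554}$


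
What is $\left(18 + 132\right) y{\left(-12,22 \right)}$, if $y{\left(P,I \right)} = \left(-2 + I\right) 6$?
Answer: $18000$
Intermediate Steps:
$y{\left(P,I \right)} = -12 + 6 I$
$\left(18 + 132\right) y{\left(-12,22 \right)} = \left(18 + 132\right) \left(-12 + 6 \cdot 22\right) = 150 \left(-12 + 132\right) = 150 \cdot 120 = 18000$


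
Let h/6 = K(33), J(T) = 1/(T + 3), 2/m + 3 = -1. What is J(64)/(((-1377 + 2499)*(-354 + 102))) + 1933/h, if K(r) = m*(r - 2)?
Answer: -12206152759/587259288 ≈ -20.785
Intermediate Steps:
m = -1/2 (m = 2/(-3 - 1) = 2/(-4) = 2*(-1/4) = -1/2 ≈ -0.50000)
K(r) = 1 - r/2 (K(r) = -(r - 2)/2 = -(-2 + r)/2 = 1 - r/2)
J(T) = 1/(3 + T)
h = -93 (h = 6*(1 - 1/2*33) = 6*(1 - 33/2) = 6*(-31/2) = -93)
J(64)/(((-1377 + 2499)*(-354 + 102))) + 1933/h = 1/((3 + 64)*(((-1377 + 2499)*(-354 + 102)))) + 1933/(-93) = 1/(67*((1122*(-252)))) + 1933*(-1/93) = (1/67)/(-282744) - 1933/93 = (1/67)*(-1/282744) - 1933/93 = -1/18943848 - 1933/93 = -12206152759/587259288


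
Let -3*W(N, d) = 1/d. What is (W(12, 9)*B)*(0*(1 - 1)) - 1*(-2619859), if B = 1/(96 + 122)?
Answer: 2619859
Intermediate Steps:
W(N, d) = -1/(3*d)
B = 1/218 ≈ 0.0045872
(W(12, 9)*B)*(0*(1 - 1)) - 1*(-2619859) = (-1/3/9*(1/218))*(0*(1 - 1)) - 1*(-2619859) = (-1/3*1/9*(1/218))*(0*0) + 2619859 = -1/27*1/218*0 + 2619859 = -1/5886*0 + 2619859 = 0 + 2619859 = 2619859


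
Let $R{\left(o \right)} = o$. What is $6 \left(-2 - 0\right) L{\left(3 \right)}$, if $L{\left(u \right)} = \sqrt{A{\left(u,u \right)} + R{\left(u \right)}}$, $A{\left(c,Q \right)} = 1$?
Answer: $-24$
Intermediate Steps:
$L{\left(u \right)} = \sqrt{1 + u}$
$6 \left(-2 - 0\right) L{\left(3 \right)} = 6 \left(-2 - 0\right) \sqrt{1 + 3} = 6 \left(-2 + 0\right) \sqrt{4} = 6 \left(-2\right) 2 = \left(-12\right) 2 = -24$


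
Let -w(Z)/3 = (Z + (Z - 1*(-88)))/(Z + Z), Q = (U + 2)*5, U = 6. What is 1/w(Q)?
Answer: -10/63 ≈ -0.15873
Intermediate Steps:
Q = 40 (Q = (6 + 2)*5 = 8*5 = 40)
w(Z) = -3*(88 + 2*Z)/(2*Z) (w(Z) = -3*(Z + (Z - 1*(-88)))/(Z + Z) = -3*(Z + (Z + 88))/(2*Z) = -3*(Z + (88 + Z))*1/(2*Z) = -3*(88 + 2*Z)*1/(2*Z) = -3*(88 + 2*Z)/(2*Z))
1/w(Q) = 1/(-3 - 132/40) = 1/(-3 - 132*1/40) = 1/(-3 - 33/10) = 1/(-63/10) = -10/63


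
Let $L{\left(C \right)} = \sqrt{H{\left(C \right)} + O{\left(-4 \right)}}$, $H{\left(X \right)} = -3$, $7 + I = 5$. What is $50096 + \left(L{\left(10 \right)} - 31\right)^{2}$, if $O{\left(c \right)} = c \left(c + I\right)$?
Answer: $51078 - 62 \sqrt{21} \approx 50794.0$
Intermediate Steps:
$I = -2$ ($I = -7 + 5 = -2$)
$O{\left(c \right)} = c \left(-2 + c\right)$ ($O{\left(c \right)} = c \left(c - 2\right) = c \left(-2 + c\right)$)
$L{\left(C \right)} = \sqrt{21}$ ($L{\left(C \right)} = \sqrt{-3 - 4 \left(-2 - 4\right)} = \sqrt{-3 - -24} = \sqrt{-3 + 24} = \sqrt{21}$)
$50096 + \left(L{\left(10 \right)} - 31\right)^{2} = 50096 + \left(\sqrt{21} - 31\right)^{2} = 50096 + \left(-31 + \sqrt{21}\right)^{2}$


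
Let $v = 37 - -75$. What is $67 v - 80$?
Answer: $7424$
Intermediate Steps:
$v = 112$ ($v = 37 + 75 = 112$)
$67 v - 80 = 67 \cdot 112 - 80 = 7504 - 80 = 7424$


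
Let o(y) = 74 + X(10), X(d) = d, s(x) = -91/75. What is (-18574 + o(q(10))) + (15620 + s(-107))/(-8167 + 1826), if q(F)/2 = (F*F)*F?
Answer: -8794553159/475575 ≈ -18492.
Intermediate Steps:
s(x) = -91/75 (s(x) = -91*1/75 = -91/75)
q(F) = 2*F**3 (q(F) = 2*((F*F)*F) = 2*(F**2*F) = 2*F**3)
o(y) = 84 (o(y) = 74 + 10 = 84)
(-18574 + o(q(10))) + (15620 + s(-107))/(-8167 + 1826) = (-18574 + 84) + (15620 - 91/75)/(-8167 + 1826) = -18490 + (1171409/75)/(-6341) = -18490 + (1171409/75)*(-1/6341) = -18490 - 1171409/475575 = -8794553159/475575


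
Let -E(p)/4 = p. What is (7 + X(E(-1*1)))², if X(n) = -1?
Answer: 36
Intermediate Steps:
E(p) = -4*p
(7 + X(E(-1*1)))² = (7 - 1)² = 6² = 36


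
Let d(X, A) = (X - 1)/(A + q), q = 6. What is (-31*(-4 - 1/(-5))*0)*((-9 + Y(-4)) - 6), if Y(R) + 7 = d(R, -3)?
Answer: 0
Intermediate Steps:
d(X, A) = (-1 + X)/(6 + A) (d(X, A) = (X - 1)/(A + 6) = (-1 + X)/(6 + A))
Y(R) = -22/3 + R/3 (Y(R) = -7 + (-1 + R)/(6 - 3) = -7 + (-1 + R)/3 = -7 + (-⅓ + R/3) = -22/3 + R/3)
(-31*(-4 - 1/(-5))*0)*((-9 + Y(-4)) - 6) = (-31*(-4 - 1/(-5))*0)*((-9 + (-22/3 + (⅓)*(-4))) - 6) = (-31*(-4 - 1*(-⅕))*0)*((-9 + (-22/3 - 4/3)) - 6) = (-31*(-4 + ⅕)*0)*((-9 - 26/3) - 6) = (-(-589)*0/5)*(-53/3 - 6) = -31*0*(-71/3) = 0*(-71/3) = 0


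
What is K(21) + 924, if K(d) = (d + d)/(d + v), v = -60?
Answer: 11998/13 ≈ 922.92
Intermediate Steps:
K(d) = 2*d/(-60 + d) (K(d) = (d + d)/(d - 60) = (2*d)/(-60 + d) = 2*d/(-60 + d))
K(21) + 924 = 2*21/(-60 + 21) + 924 = 2*21/(-39) + 924 = 2*21*(-1/39) + 924 = -14/13 + 924 = 11998/13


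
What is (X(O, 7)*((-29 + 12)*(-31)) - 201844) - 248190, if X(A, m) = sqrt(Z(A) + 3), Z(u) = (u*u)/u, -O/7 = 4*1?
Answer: -450034 + 2635*I ≈ -4.5003e+5 + 2635.0*I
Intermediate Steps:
O = -28 ≈ -28.000
Z(u) = u (Z(u) = u**2/u = u)
X(A, m) = sqrt(3 + A) (X(A, m) = sqrt(A + 3) = sqrt(3 + A))
(X(O, 7)*((-29 + 12)*(-31)) - 201844) - 248190 = (sqrt(3 - 28)*((-29 + 12)*(-31)) - 201844) - 248190 = (sqrt(-25)*(-17*(-31)) - 201844) - 248190 = ((5*I)*527 - 201844) - 248190 = (2635*I - 201844) - 248190 = (-201844 + 2635*I) - 248190 = -450034 + 2635*I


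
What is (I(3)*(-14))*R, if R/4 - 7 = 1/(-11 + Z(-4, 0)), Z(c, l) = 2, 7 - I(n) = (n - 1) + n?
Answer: -6944/9 ≈ -771.56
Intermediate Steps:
I(n) = 8 - 2*n (I(n) = 7 - ((n - 1) + n) = 7 - ((-1 + n) + n) = 7 - (-1 + 2*n) = 7 + (1 - 2*n) = 8 - 2*n)
R = 248/9 (R = 28 + 4/(-11 + 2) = 28 + 4/(-9) = 28 + 4*(-⅑) = 28 - 4/9 = 248/9 ≈ 27.556)
(I(3)*(-14))*R = ((8 - 2*3)*(-14))*(248/9) = ((8 - 6)*(-14))*(248/9) = (2*(-14))*(248/9) = -28*248/9 = -6944/9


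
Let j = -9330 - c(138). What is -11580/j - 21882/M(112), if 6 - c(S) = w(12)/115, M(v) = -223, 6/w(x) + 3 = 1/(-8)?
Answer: 49563336653/498796142 ≈ 99.366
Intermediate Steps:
w(x) = -48/25 (w(x) = 6/(-3 + 1/(-8)) = 6/(-3 - ⅛) = 6/(-25/8) = 6*(-8/25) = -48/25)
c(S) = 17298/2875 (c(S) = 6 - (-48)/(25*115) = 6 - 1*(-48/2875) = 6 + 48/2875 = 17298/2875)
j = -26841048/2875 (j = -9330 - 1*17298/2875 = -9330 - 17298/2875 = -26841048/2875 ≈ -9336.0)
-11580/j - 21882/M(112) = -11580/(-26841048/2875) - 21882/(-223) = -11580*(-2875/26841048) - 21882*(-1/223) = 2774375/2236754 + 21882/223 = 49563336653/498796142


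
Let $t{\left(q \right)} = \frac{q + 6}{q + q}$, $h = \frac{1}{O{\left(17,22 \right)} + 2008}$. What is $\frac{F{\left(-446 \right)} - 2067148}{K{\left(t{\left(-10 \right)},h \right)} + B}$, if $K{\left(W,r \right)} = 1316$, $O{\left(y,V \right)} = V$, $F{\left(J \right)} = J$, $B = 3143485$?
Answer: $- \frac{689198}{1048267} \approx -0.65746$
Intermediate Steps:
$h = \frac{1}{2030}$ ($h = \frac{1}{22 + 2008} = \frac{1}{2030} \approx 0.00049261$)
$t{\left(q \right)} = \frac{6 + q}{2 q}$
$\frac{F{\left(-446 \right)} - 2067148}{K{\left(t{\left(-10 \right)},h \right)} + B} = \frac{-446 - 2067148}{1316 + 3143485} = - \frac{2067594}{3144801} = \left(-2067594\right) \frac{1}{3144801} = - \frac{689198}{1048267}$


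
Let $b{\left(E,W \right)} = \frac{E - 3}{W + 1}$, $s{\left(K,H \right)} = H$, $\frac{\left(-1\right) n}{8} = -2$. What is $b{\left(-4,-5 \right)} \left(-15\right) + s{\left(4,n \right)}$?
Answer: $- \frac{41}{4} \approx -10.25$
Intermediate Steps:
$n = 16$ ($n = \left(-8\right) \left(-2\right) = 16$)
$b{\left(E,W \right)} = \frac{-3 + E}{1 + W}$
$b{\left(-4,-5 \right)} \left(-15\right) + s{\left(4,n \right)} = \frac{-3 - 4}{1 - 5} \left(-15\right) + 16 = \frac{1}{-4} \left(-7\right) \left(-15\right) + 16 = \left(- \frac{1}{4}\right) \left(-7\right) \left(-15\right) + 16 = \frac{7}{4} \left(-15\right) + 16 = - \frac{105}{4} + 16 = - \frac{41}{4}$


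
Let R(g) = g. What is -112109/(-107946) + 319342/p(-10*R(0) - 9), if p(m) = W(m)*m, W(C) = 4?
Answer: -478717439/53973 ≈ -8869.6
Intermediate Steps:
p(m) = 4*m
-112109/(-107946) + 319342/p(-10*R(0) - 9) = -112109/(-107946) + 319342/((4*(-10*0 - 9))) = -112109*(-1/107946) + 319342/((4*(0 - 9))) = 112109/107946 + 319342/((4*(-9))) = 112109/107946 + 319342/(-36) = 112109/107946 + 319342*(-1/36) = 112109/107946 - 159671/18 = -478717439/53973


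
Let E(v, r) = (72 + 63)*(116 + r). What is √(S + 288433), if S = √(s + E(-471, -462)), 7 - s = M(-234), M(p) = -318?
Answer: √(288433 + I*√46385) ≈ 537.06 + 0.201*I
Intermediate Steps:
E(v, r) = 15660 + 135*r (E(v, r) = 135*(116 + r) = 15660 + 135*r)
s = 325 (s = 7 - 1*(-318) = 7 + 318 = 325)
S = I*√46385 (S = √(325 + (15660 + 135*(-462))) = √(325 + (15660 - 62370)) = √(325 - 46710) = √(-46385) = I*√46385 ≈ 215.37*I)
√(S + 288433) = √(I*√46385 + 288433) = √(288433 + I*√46385)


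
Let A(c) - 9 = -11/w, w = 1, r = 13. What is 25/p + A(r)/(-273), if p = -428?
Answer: -5969/116844 ≈ -0.051085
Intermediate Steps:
A(c) = -2 (A(c) = 9 - 11/1 = 9 - 11*1 = 9 - 11 = -2)
25/p + A(r)/(-273) = 25/(-428) - 2/(-273) = 25*(-1/428) - 2*(-1/273) = -25/428 + 2/273 = -5969/116844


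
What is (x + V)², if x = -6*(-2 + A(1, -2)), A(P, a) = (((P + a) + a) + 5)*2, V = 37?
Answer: 625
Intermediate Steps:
A(P, a) = 10 + 2*P + 4*a (A(P, a) = ((P + 2*a) + 5)*2 = (5 + P + 2*a)*2 = 10 + 2*P + 4*a)
x = -12 (x = -6*(-2 + (10 + 2*1 + 4*(-2))) = -6*(-2 + (10 + 2 - 8)) = -6*(-2 + 4) = -6*2 = -12)
(x + V)² = (-12 + 37)² = 25² = 625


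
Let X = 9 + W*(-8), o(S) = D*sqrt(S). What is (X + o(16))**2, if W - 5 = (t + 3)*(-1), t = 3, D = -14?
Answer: 1521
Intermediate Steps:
W = -1 (W = 5 + (3 + 3)*(-1) = 5 + 6*(-1) = 5 - 6 = -1)
o(S) = -14*sqrt(S)
X = 17 (X = 9 - 1*(-8) = 9 + 8 = 17)
(X + o(16))**2 = (17 - 14*sqrt(16))**2 = (17 - 14*4)**2 = (17 - 56)**2 = (-39)**2 = 1521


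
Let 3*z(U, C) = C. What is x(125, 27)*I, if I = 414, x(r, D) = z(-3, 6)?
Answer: 828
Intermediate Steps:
z(U, C) = C/3
x(r, D) = 2 (x(r, D) = (⅓)*6 = 2)
x(125, 27)*I = 2*414 = 828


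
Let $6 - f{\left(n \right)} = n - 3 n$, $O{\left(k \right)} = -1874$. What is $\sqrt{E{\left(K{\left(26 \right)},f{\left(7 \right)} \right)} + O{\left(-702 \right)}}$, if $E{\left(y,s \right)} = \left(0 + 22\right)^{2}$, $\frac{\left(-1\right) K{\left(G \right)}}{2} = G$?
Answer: $i \sqrt{1390} \approx 37.283 i$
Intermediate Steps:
$f{\left(n \right)} = 6 + 2 n$ ($f{\left(n \right)} = 6 - \left(n - 3 n\right) = 6 - - 2 n = 6 + 2 n$)
$K{\left(G \right)} = - 2 G$
$E{\left(y,s \right)} = 484$ ($E{\left(y,s \right)} = 22^{2} = 484$)
$\sqrt{E{\left(K{\left(26 \right)},f{\left(7 \right)} \right)} + O{\left(-702 \right)}} = \sqrt{484 - 1874} = \sqrt{-1390} = i \sqrt{1390}$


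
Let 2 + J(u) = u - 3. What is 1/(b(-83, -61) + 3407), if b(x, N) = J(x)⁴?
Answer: 1/59972943 ≈ 1.6674e-8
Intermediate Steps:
J(u) = -5 + u (J(u) = -2 + (u - 3) = -2 + (-3 + u) = -5 + u)
b(x, N) = (-5 + x)⁴
1/(b(-83, -61) + 3407) = 1/((-5 - 83)⁴ + 3407) = 1/((-88)⁴ + 3407) = 1/(59969536 + 3407) = 1/59972943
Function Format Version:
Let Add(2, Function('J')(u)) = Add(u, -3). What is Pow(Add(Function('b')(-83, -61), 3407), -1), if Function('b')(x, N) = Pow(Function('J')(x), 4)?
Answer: Rational(1, 59972943) ≈ 1.6674e-8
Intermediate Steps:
Function('J')(u) = Add(-5, u) (Function('J')(u) = Add(-2, Add(u, -3)) = Add(-2, Add(-3, u)) = Add(-5, u))
Function('b')(x, N) = Pow(Add(-5, x), 4)
Pow(Add(Function('b')(-83, -61), 3407), -1) = Pow(Add(Pow(Add(-5, -83), 4), 3407), -1) = Pow(Add(Pow(-88, 4), 3407), -1) = Pow(Add(59969536, 3407), -1) = Pow(59972943, -1) = Rational(1, 59972943)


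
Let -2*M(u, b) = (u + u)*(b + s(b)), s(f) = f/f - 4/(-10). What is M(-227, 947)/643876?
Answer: 538217/1609690 ≈ 0.33436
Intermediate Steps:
s(f) = 7/5 (s(f) = 1 - 4*(-1/10) = 1 + 2/5 = 7/5)
M(u, b) = -u*(7/5 + b) (M(u, b) = -(u + u)*(b + 7/5)/2 = -2*u*(7/5 + b)/2 = -u*(7/5 + b))
M(-227, 947)/643876 = -1/5*(-227)*(7 + 5*947)/643876 = -1/5*(-227)*(7 + 4735)*(1/643876) = -1/5*(-227)*4742*(1/643876) = (1076434/5)*(1/643876) = 538217/1609690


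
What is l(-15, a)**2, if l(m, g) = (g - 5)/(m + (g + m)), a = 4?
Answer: 1/676 ≈ 0.0014793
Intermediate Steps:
l(m, g) = (-5 + g)/(g + 2*m)
l(-15, a)**2 = ((-5 + 4)/(4 + 2*(-15)))**2 = (-1/(4 - 30))**2 = (-1/(-26))**2 = (-1/26*(-1))**2 = (1/26)**2 = 1/676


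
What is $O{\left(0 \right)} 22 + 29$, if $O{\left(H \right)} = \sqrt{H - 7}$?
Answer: $29 + 22 i \sqrt{7} \approx 29.0 + 58.207 i$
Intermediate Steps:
$O{\left(H \right)} = \sqrt{-7 + H}$
$O{\left(0 \right)} 22 + 29 = \sqrt{-7 + 0} \cdot 22 + 29 = \sqrt{-7} \cdot 22 + 29 = i \sqrt{7} \cdot 22 + 29 = 22 i \sqrt{7} + 29 = 29 + 22 i \sqrt{7}$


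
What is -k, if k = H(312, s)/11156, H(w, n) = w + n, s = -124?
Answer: -47/2789 ≈ -0.016852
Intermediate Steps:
H(w, n) = n + w
k = 47/2789 (k = (-124 + 312)/11156 = 188*(1/11156) = 47/2789 ≈ 0.016852)
-k = -1*47/2789 = -47/2789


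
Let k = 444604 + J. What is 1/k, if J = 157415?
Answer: 1/602019 ≈ 1.6611e-6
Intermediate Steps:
k = 602019 (k = 444604 + 157415 = 602019)
1/k = 1/602019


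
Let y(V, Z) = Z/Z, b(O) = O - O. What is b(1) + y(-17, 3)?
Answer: 1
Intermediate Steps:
b(O) = 0
y(V, Z) = 1
b(1) + y(-17, 3) = 0 + 1 = 1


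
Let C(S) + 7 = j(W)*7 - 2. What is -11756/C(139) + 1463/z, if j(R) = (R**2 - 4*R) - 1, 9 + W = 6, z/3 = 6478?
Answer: -228274451/2545854 ≈ -89.665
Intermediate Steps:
z = 19434 (z = 3*6478 = 19434)
W = -3 (W = -9 + 6 = -3)
j(R) = -1 + R**2 - 4*R
C(S) = 131 (C(S) = -7 + ((-1 + (-3)**2 - 4*(-3))*7 - 2) = -7 + ((-1 + 9 + 12)*7 - 2) = -7 + (20*7 - 2) = -7 + (140 - 2) = -7 + 138 = 131)
-11756/C(139) + 1463/z = -11756/131 + 1463/19434 = -228274451/2545854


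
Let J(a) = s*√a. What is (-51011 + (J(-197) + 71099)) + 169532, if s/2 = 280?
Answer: 189620 + 560*I*√197 ≈ 1.8962e+5 + 7860.0*I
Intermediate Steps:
s = 560 (s = 2*280 = 560)
J(a) = 560*√a
(-51011 + (J(-197) + 71099)) + 169532 = (-51011 + (560*√(-197) + 71099)) + 169532 = (-51011 + (560*(I*√197) + 71099)) + 169532 = (-51011 + (560*I*√197 + 71099)) + 169532 = (-51011 + (71099 + 560*I*√197)) + 169532 = (20088 + 560*I*√197) + 169532 = 189620 + 560*I*√197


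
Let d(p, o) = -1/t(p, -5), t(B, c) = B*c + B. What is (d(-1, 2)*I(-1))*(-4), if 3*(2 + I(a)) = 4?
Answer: -⅔ ≈ -0.66667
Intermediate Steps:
t(B, c) = B + B*c
d(p, o) = 1/(4*p) (d(p, o) = -1/(p*(1 - 5)) = -1/(p*(-4)) = -1/((-4*p)) = -(-1)/(4*p) = 1/(4*p))
I(a) = -⅔ (I(a) = -2 + (⅓)*4 = -2 + 4/3 = -⅔)
(d(-1, 2)*I(-1))*(-4) = (((¼)/(-1))*(-⅔))*(-4) = (((¼)*(-1))*(-⅔))*(-4) = -¼*(-⅔)*(-4) = (⅙)*(-4) = -⅔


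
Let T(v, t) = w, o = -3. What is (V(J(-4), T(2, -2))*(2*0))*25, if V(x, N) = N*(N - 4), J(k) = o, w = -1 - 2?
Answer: 0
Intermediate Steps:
w = -3
J(k) = -3
T(v, t) = -3
V(x, N) = N*(-4 + N)
(V(J(-4), T(2, -2))*(2*0))*25 = ((-3*(-4 - 3))*(2*0))*25 = (-3*(-7)*0)*25 = (21*0)*25 = 0*25 = 0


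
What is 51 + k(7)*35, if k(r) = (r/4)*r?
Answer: 1919/4 ≈ 479.75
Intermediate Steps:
k(r) = r²/4 (k(r) = (r*(¼))*r = (r/4)*r = r²/4)
51 + k(7)*35 = 51 + ((¼)*7²)*35 = 51 + ((¼)*49)*35 = 51 + (49/4)*35 = 51 + 1715/4 = 1919/4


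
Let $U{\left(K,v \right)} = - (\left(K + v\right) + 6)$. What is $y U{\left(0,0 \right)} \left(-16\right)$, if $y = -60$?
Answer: $-5760$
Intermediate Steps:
$U{\left(K,v \right)} = -6 - K - v$ ($U{\left(K,v \right)} = - (6 + K + v) = -6 - K - v$)
$y U{\left(0,0 \right)} \left(-16\right) = - 60 \left(-6 - 0 - 0\right) \left(-16\right) = - 60 \left(-6 + 0 + 0\right) \left(-16\right) = - 60 \left(\left(-6\right) \left(-16\right)\right) = \left(-60\right) 96 = -5760$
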